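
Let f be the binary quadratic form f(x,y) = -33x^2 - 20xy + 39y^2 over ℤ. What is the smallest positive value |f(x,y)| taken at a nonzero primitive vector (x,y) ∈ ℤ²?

descent: ρ → (39,20,-33)  [lands on river]
river: ρ → (-33,46,26)
river: ρ → (26,58,-21)
river: ρ → (-21,68,11)
river: ρ → (11,64,-33)
river: ρ → (-33,68,7)
river: ρ → (7,72,-13)
river: ρ → (-13,58,42)
river: ρ → (42,26,-29)
river: ρ → (-29,32,39)
river: ρ → (39,46,-22)
river: ρ → (-22,42,43)
river: ρ → (43,44,-21)
river: ρ → (-21,40,47)
river: ρ → (47,54,-14)
river: ρ → (-14,58,39)
closes: descent 1, river 16
min |a| on river = 7

7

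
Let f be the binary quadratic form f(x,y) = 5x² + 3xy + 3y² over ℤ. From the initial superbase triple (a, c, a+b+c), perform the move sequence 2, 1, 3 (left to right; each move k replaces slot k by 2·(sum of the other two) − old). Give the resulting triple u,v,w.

start (5,3,11) = (f(1,0),f(0,1),f(1,1))
replace slot 2: 2·(5+11) − 3 = 29 → (5,29,11)
replace slot 1: 2·(29+11) − 5 = 75 → (75,29,11)
replace slot 3: 2·(75+29) − 11 = 197 → (75,29,197)

75,29,197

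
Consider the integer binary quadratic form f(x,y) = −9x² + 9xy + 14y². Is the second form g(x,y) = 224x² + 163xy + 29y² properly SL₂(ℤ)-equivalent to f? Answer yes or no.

D₁ = 585, D₂ = 585
river cycle of f (length 12): (14, 19, -4), (-4, 21, 9), (9, 15, -10), (-10, 5, 14), (14, 23, -1), (-1, 23, 14), (14, 5, -10), (-10, 15, 9), (9, 21, -4), (-4, 19, 14), … (2 more)
river cycle of g (length 12): (-4, 21, 9), (9, 15, -10), (-10, 5, 14), (14, 23, -1), (-1, 23, 14), (14, 5, -10), (-10, 15, 9), (9, 21, -4), (-4, 19, 14), (14, 9, -9), … (2 more)
cycles coincide ⇒ equivalent

yes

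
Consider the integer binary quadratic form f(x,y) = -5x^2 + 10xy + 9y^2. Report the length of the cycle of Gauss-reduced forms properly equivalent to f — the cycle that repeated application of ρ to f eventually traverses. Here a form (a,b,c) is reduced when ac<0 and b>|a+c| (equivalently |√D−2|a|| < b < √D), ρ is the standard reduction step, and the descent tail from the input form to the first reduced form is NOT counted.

D = 280, ⌊√D⌋ = 16
river: ρ → (9,8,-6)
river: ρ → (-6,16,1)
river: ρ → (1,16,-6)
river: ρ → (-6,8,9)
river: ρ → (9,10,-5)
river: ρ → (-5,10,9)
ρ-cycle length = 6 (tail of 0 descent steps not counted)

6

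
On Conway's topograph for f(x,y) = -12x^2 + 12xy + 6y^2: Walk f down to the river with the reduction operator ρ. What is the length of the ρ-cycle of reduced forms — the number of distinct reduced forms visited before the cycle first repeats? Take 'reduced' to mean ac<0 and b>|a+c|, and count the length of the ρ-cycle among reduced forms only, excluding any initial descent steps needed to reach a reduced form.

D = 432, ⌊√D⌋ = 20
river: ρ → (6,12,-12)
river: ρ → (-12,12,6)
ρ-cycle length = 2 (tail of 0 descent steps not counted)

2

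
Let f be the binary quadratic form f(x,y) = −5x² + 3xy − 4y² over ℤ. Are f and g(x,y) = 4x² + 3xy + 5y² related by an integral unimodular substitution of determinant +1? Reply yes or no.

D₁ = -71, D₂ = -71
f is negative-definite; reduce −f:
−f: flip: (5,-3,4)→(4,3,5)
−f: reduced (well bottom): (4,3,5) with a≤c, −a<b≤a
flip sign back: reduced form of f is (-4,-3,-5)
g: reduced (well bottom): (4,3,5) with a≤c, −a<b≤a
reduced forms (-4, -3, -5) vs (4, 3, 5) ⇒ inequivalent

no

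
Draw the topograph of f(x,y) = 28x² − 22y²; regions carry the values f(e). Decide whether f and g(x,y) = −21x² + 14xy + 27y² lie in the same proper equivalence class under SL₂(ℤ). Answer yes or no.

D₁ = 2464, D₂ = 2464
river cycle of f (length 8): (-22, 44, 6), (6, 40, -36), (-36, 32, 10), (10, 48, -4), (-4, 48, 10), (10, 32, -36), (-36, 40, 6), (6, 44, -22)
river cycle of g (length 12): (27, 40, -8), (-8, 40, 27), (27, 14, -21), (-21, 28, 20), (20, 12, -29), (-29, 46, 3), (3, 44, -44), (-44, 44, 3), (3, 46, -29), (-29, 12, 20), … (2 more)
cycles differ ⇒ inequivalent

no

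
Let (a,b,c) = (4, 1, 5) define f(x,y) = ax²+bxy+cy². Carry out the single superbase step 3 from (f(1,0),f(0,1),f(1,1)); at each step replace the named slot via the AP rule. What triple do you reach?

start (4,5,10) = (f(1,0),f(0,1),f(1,1))
replace slot 3: 2·(4+5) − 10 = 8 → (4,5,8)

4,5,8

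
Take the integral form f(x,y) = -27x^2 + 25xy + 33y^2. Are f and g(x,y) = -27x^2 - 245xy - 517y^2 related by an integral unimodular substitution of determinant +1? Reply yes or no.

D₁ = 4189, D₂ = 4189
river cycle of f (length 42): (33, 41, -19), (-19, 35, 39), (39, 43, -15), (-15, 47, 33), (33, 19, -29), (-29, 39, 23), (23, 53, -15), (-15, 37, 47), (47, 57, -5), (-5, 63, 11), … (32 more)
river cycle of g (length 42): (-27, 25, 33), (33, 41, -19), (-19, 35, 39), (39, 43, -15), (-15, 47, 33), (33, 19, -29), (-29, 39, 23), (23, 53, -15), (-15, 37, 47), (47, 57, -5), … (32 more)
cycles coincide ⇒ equivalent

yes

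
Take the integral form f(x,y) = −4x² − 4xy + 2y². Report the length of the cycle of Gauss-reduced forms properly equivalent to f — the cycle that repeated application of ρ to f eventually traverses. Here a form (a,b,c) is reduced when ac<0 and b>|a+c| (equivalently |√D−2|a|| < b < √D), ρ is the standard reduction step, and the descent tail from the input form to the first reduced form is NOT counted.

D = 48, ⌊√D⌋ = 6
descent: ρ → (2,4,-4)  [lands on river]
river: ρ → (-4,4,2)
ρ-cycle length = 2 (tail of 1 descent step not counted)

2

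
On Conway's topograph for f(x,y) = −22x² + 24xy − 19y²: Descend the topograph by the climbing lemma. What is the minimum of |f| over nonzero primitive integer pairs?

translate: b→20 (≡-24 mod 44), so (22,-24,19)→(22,20,17)
flip: (22,20,17)→(17,-20,22)
translate: b→14 (≡-20 mod 34), so (17,-20,22)→(17,14,19)
reduced (well bottom): (17,14,19) with a≤c, −a<b≤a
well minimum |f| = |-17| = 17 (negative-definite)

17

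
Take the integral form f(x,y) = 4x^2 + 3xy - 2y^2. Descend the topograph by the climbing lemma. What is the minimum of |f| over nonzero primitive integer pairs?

river: ρ → (-2,5,2)
river: ρ → (2,3,-4)
river: ρ → (-4,5,1)
river: ρ → (1,5,-4)
river: ρ → (-4,3,2)
river: ρ → (2,5,-2)
river: ρ → (-2,3,4)
river: ρ → (4,5,-1)
river: ρ → (-1,5,4)
river: ρ → (4,3,-2)
closes: descent 0, river 10
min |a| on river = 1

1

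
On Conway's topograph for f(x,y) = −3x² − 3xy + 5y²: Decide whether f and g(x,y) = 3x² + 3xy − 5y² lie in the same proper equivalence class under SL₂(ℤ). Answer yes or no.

D₁ = 69, D₂ = 69
river cycle of f (length 4): (5, 3, -3), (-3, 3, 5), (5, 7, -1), (-1, 7, 5)
river cycle of g (length 4): (-5, 7, 1), (1, 7, -5), (-5, 3, 3), (3, 3, -5)
cycles differ ⇒ inequivalent

no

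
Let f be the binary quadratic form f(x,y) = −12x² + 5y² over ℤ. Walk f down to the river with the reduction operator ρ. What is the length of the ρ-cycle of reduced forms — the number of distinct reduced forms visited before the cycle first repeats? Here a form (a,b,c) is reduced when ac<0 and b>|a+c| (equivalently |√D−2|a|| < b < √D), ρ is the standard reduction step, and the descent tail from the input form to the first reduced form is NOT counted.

D = 240, ⌊√D⌋ = 15
descent: ρ → (5,10,-7)  [lands on river]
river: ρ → (-7,4,8)
river: ρ → (8,12,-3)
river: ρ → (-3,12,8)
river: ρ → (8,4,-7)
river: ρ → (-7,10,5)
ρ-cycle length = 6 (tail of 1 descent step not counted)

6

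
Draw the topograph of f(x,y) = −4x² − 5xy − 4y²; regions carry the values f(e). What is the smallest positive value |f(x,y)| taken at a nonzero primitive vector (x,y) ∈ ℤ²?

translate: b→-3 (≡5 mod 8), so (4,5,4)→(4,-3,3)
flip: (4,-3,3)→(3,3,4)
reduced (well bottom): (3,3,4) with a≤c, −a<b≤a
well minimum |f| = |-3| = 3 (negative-definite)

3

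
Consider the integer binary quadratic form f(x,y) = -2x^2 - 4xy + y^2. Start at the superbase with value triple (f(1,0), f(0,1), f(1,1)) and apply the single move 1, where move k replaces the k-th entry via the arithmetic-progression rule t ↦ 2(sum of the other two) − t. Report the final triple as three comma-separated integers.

start (-2,1,-5) = (f(1,0),f(0,1),f(1,1))
replace slot 1: 2·(1+(-5)) − (-2) = -6 → (-6,1,-5)

-6,1,-5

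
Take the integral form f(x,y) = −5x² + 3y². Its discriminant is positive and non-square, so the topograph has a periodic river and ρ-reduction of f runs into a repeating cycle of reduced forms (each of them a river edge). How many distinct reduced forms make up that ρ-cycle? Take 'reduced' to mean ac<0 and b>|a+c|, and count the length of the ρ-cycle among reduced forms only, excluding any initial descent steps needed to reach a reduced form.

D = 60, ⌊√D⌋ = 7
descent: ρ → (3,6,-2)  [lands on river]
river: ρ → (-2,6,3)
ρ-cycle length = 2 (tail of 1 descent step not counted)

2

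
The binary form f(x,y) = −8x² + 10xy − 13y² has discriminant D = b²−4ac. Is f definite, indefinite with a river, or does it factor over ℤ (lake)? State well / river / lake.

D = b²−4ac = 10² − 4·(-8)·(-13) = -316
D < 0 ⇒ definite ⇒ every region one sign ⇒ single well

well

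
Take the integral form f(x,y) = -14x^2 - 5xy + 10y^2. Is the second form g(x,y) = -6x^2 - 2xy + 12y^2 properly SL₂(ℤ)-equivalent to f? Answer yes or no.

D₁ = 585, D₂ = 292
discriminants differ ⇒ not SL₂(ℤ)-equivalent

no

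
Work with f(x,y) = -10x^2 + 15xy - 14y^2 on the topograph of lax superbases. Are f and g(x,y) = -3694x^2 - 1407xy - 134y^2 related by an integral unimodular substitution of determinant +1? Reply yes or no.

D₁ = -335, D₂ = -335
f is negative-definite; reduce −f:
−f: translate: b→5 (≡-15 mod 20), so (10,-15,14)→(10,5,9)
−f: flip: (10,5,9)→(9,-5,10)
−f: reduced (well bottom): (9,-5,10) with a≤c, −a<b≤a
flip sign back: reduced form of f is (-9,5,-10)
g is negative-definite; reduce −g:
−g: flip: (3694,1407,134)→(134,-1407,3694)
−g: translate: b→-67 (≡-1407 mod 268), so (134,-1407,3694)→(134,-67,9)
−g: flip: (134,-67,9)→(9,67,134)
−g: translate: b→-5 (≡67 mod 18), so (9,67,134)→(9,-5,10)
−g: reduced (well bottom): (9,-5,10) with a≤c, −a<b≤a
flip sign back: reduced form of g is (-9,5,-10)
reduced forms (-9, 5, -10) vs (-9, 5, -10) ⇒ equivalent

yes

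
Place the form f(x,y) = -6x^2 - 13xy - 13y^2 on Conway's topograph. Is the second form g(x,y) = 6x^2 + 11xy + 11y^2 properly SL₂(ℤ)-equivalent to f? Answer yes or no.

D₁ = -143, D₂ = -143
f is negative-definite; reduce −f:
−f: translate: b→1 (≡13 mod 12), so (6,13,13)→(6,1,6)
−f: reduced (well bottom): (6,1,6) with a≤c, −a<b≤a
flip sign back: reduced form of f is (-6,-1,-6)
g: translate: b→-1 (≡11 mod 12), so (6,11,11)→(6,-1,6)
g: flip: (6,-1,6)→(6,1,6)
g: reduced (well bottom): (6,1,6) with a≤c, −a<b≤a
reduced forms (-6, -1, -6) vs (6, 1, 6) ⇒ inequivalent

no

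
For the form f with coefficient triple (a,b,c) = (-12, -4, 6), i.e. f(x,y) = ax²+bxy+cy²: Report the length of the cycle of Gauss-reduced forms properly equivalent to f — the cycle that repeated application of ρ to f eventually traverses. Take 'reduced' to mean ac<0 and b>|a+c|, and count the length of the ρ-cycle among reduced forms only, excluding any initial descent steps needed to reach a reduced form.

D = 304, ⌊√D⌋ = 17
descent: ρ → (6,16,-2)  [lands on river]
river: ρ → (-2,16,6)
river: ρ → (6,8,-10)
river: ρ → (-10,12,4)
river: ρ → (4,12,-10)
river: ρ → (-10,8,6)
ρ-cycle length = 6 (tail of 1 descent step not counted)

6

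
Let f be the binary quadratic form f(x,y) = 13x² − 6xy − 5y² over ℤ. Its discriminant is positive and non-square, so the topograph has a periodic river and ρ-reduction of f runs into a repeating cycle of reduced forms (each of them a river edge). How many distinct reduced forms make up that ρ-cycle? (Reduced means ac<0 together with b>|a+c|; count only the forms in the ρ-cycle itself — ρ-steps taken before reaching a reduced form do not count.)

D = 296, ⌊√D⌋ = 17
descent: ρ → (-5,16,2)  [lands on river]
river: ρ → (2,16,-5)
river: ρ → (-5,14,5)
river: ρ → (5,16,-2)
river: ρ → (-2,16,5)
river: ρ → (5,14,-5)
ρ-cycle length = 6 (tail of 1 descent step not counted)

6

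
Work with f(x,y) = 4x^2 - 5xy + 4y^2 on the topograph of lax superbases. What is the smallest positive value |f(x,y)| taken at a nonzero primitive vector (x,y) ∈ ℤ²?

translate: b→3 (≡-5 mod 8), so (4,-5,4)→(4,3,3)
flip: (4,3,3)→(3,-3,4)
translate: b→3 (≡-3 mod 6), so (3,-3,4)→(3,3,4)
reduced (well bottom): (3,3,4) with a≤c, −a<b≤a
well minimum = a = 3

3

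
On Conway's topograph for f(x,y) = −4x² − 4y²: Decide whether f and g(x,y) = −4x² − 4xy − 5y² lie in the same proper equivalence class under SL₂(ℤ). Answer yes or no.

D₁ = -64, D₂ = -64
f is negative-definite; reduce −f:
−f: reduced (well bottom): (4,0,4) with a≤c, −a<b≤a
flip sign back: reduced form of f is (-4,0,-4)
g is negative-definite; reduce −g:
−g: reduced (well bottom): (4,4,5) with a≤c, −a<b≤a
flip sign back: reduced form of g is (-4,-4,-5)
reduced forms (-4, 0, -4) vs (-4, -4, -5) ⇒ inequivalent

no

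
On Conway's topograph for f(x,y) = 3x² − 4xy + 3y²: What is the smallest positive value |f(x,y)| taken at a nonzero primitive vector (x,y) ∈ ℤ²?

translate: b→2 (≡-4 mod 6), so (3,-4,3)→(3,2,2)
flip: (3,2,2)→(2,-2,3)
translate: b→2 (≡-2 mod 4), so (2,-2,3)→(2,2,3)
reduced (well bottom): (2,2,3) with a≤c, −a<b≤a
well minimum = a = 2

2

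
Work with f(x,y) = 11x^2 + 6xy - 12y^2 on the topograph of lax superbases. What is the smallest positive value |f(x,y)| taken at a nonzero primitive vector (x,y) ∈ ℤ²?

river: ρ → (-12,18,5)
river: ρ → (5,22,-4)
river: ρ → (-4,18,15)
river: ρ → (15,12,-7)
river: ρ → (-7,16,11)
river: ρ → (11,6,-12)
closes: descent 0, river 6
min |a| on river = 4

4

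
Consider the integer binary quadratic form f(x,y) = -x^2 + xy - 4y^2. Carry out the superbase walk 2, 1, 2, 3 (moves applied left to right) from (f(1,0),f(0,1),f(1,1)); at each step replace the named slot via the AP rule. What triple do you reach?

start (-1,-4,-4) = (f(1,0),f(0,1),f(1,1))
replace slot 2: 2·((-1)+(-4)) − (-4) = -6 → (-1,-6,-4)
replace slot 1: 2·((-6)+(-4)) − (-1) = -19 → (-19,-6,-4)
replace slot 2: 2·((-19)+(-4)) − (-6) = -40 → (-19,-40,-4)
replace slot 3: 2·((-19)+(-40)) − (-4) = -114 → (-19,-40,-114)

-19,-40,-114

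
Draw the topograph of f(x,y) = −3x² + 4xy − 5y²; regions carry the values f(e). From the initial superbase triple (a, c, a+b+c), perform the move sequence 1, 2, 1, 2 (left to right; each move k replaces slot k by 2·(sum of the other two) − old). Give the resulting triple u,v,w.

start (-3,-5,-4) = (f(1,0),f(0,1),f(1,1))
replace slot 1: 2·((-5)+(-4)) − (-3) = -15 → (-15,-5,-4)
replace slot 2: 2·((-15)+(-4)) − (-5) = -33 → (-15,-33,-4)
replace slot 1: 2·((-33)+(-4)) − (-15) = -59 → (-59,-33,-4)
replace slot 2: 2·((-59)+(-4)) − (-33) = -93 → (-59,-93,-4)

-59,-93,-4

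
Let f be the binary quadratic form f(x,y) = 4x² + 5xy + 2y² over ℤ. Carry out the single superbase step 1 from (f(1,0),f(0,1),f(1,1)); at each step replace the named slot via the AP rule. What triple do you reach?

start (4,2,11) = (f(1,0),f(0,1),f(1,1))
replace slot 1: 2·(2+11) − 4 = 22 → (22,2,11)

22,2,11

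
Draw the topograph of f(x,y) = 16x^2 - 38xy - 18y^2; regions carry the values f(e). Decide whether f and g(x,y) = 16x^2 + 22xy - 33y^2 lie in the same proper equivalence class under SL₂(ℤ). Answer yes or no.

D₁ = 2596, D₂ = 2596
river cycle of f (length 34): (-18, 38, 16), (16, 26, -30), (-30, 34, 12), (12, 38, -24), (-24, 10, 26), (26, 42, -8), (-8, 38, 36), (36, 34, -10), (-10, 46, 12), (12, 50, -2), … (24 more)
river cycle of g (length 30): (-33, 44, 5), (5, 46, -24), (-24, 50, 1), (1, 50, -24), (-24, 46, 5), (5, 44, -33), (-33, 22, 16), (16, 42, -13), (-13, 36, 25), (25, 14, -24), … (20 more)
cycles differ ⇒ inequivalent

no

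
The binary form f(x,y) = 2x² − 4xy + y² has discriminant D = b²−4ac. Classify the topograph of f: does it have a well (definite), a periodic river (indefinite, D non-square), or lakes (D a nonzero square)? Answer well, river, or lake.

D = b²−4ac = (-4)² − 4·2·1 = 8
D > 0 non-square ⇒ indefinite ⇒ periodic river

river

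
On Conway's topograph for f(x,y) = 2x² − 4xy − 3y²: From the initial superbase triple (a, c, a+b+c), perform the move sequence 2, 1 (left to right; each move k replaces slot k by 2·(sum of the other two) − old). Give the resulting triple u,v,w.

start (2,-3,-5) = (f(1,0),f(0,1),f(1,1))
replace slot 2: 2·(2+(-5)) − (-3) = -3 → (2,-3,-5)
replace slot 1: 2·((-3)+(-5)) − 2 = -18 → (-18,-3,-5)

-18,-3,-5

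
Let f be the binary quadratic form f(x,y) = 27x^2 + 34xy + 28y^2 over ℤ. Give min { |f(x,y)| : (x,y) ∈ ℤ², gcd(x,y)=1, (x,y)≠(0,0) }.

translate: b→-20 (≡34 mod 54), so (27,34,28)→(27,-20,21)
flip: (27,-20,21)→(21,20,27)
reduced (well bottom): (21,20,27) with a≤c, −a<b≤a
well minimum = a = 21

21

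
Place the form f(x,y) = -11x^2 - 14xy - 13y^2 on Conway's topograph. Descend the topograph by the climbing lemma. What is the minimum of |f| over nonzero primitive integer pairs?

translate: b→-8 (≡14 mod 22), so (11,14,13)→(11,-8,10)
flip: (11,-8,10)→(10,8,11)
reduced (well bottom): (10,8,11) with a≤c, −a<b≤a
well minimum |f| = |-10| = 10 (negative-definite)

10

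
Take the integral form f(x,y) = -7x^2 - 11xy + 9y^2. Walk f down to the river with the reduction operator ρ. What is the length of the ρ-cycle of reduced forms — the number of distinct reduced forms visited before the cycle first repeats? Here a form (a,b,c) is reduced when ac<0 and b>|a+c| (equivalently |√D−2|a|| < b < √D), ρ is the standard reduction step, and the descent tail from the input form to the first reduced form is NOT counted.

D = 373, ⌊√D⌋ = 19
descent: ρ → (9,11,-7)  [lands on river]
river: ρ → (-7,17,3)
river: ρ → (3,19,-1)
river: ρ → (-1,19,3)
river: ρ → (3,17,-7)
river: ρ → (-7,11,9)
river: ρ → (9,7,-9)
river: ρ → (-9,11,7)
river: ρ → (7,17,-3)
river: ρ → (-3,19,1)
river: ρ → (1,19,-3)
river: ρ → (-3,17,7)
river: ρ → (7,11,-9)
river: ρ → (-9,7,9)
ρ-cycle length = 14 (tail of 1 descent step not counted)

14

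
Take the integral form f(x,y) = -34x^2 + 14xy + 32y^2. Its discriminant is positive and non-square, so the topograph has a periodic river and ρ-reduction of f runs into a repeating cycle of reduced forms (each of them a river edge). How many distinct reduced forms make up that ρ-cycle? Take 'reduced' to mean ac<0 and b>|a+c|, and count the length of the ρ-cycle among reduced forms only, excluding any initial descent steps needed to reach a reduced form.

D = 4548, ⌊√D⌋ = 67
river: ρ → (32,50,-16)
river: ρ → (-16,46,38)
river: ρ → (38,30,-24)
river: ρ → (-24,66,2)
river: ρ → (2,66,-24)
river: ρ → (-24,30,38)
river: ρ → (38,46,-16)
river: ρ → (-16,50,32)
river: ρ → (32,14,-34)
river: ρ → (-34,54,12)
river: ρ → (12,66,-4)
river: ρ → (-4,62,44)
river: ρ → (44,26,-22)
river: ρ → (-22,62,8)
river: ρ → (8,66,-6)
river: ρ → (-6,66,8)
river: ρ → (8,62,-22)
river: ρ → (-22,26,44)
river: ρ → (44,62,-4)
river: ρ → (-4,66,12)
river: ρ → (12,54,-34)
river: ρ → (-34,14,32)
ρ-cycle length = 22 (tail of 0 descent steps not counted)

22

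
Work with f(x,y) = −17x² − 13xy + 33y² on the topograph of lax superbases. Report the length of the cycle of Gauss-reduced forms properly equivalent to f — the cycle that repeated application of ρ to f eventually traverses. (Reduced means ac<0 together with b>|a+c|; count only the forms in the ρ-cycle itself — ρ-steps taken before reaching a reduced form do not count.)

D = 2413, ⌊√D⌋ = 49
descent: ρ → (33,13,-17)
descent: ρ → (-17,21,29)  [lands on river]
river: ρ → (29,37,-9)
river: ρ → (-9,35,33)
river: ρ → (33,31,-11)
river: ρ → (-11,35,27)
river: ρ → (27,19,-19)
river: ρ → (-19,19,27)
river: ρ → (27,35,-11)
river: ρ → (-11,31,33)
river: ρ → (33,35,-9)
river: ρ → (-9,37,29)
river: ρ → (29,21,-17)
river: ρ → (-17,47,3)
river: ρ → (3,49,-1)
river: ρ → (-1,49,3)
river: ρ → (3,47,-17)
ρ-cycle length = 16 (tail of 2 descent steps not counted)

16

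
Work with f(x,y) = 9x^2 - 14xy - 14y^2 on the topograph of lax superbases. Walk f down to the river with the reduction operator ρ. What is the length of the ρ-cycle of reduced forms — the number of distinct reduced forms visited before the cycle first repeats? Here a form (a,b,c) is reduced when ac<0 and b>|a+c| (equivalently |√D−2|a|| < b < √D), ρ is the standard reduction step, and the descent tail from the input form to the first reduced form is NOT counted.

D = 700, ⌊√D⌋ = 26
descent: ρ → (-14,14,9)  [lands on river]
river: ρ → (9,22,-6)
river: ρ → (-6,26,1)
river: ρ → (1,26,-6)
river: ρ → (-6,22,9)
river: ρ → (9,14,-14)
ρ-cycle length = 6 (tail of 1 descent step not counted)

6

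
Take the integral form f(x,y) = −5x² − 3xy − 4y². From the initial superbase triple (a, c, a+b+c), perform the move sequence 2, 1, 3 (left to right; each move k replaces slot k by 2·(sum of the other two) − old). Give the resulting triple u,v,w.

start (-5,-4,-12) = (f(1,0),f(0,1),f(1,1))
replace slot 2: 2·((-5)+(-12)) − (-4) = -30 → (-5,-30,-12)
replace slot 1: 2·((-30)+(-12)) − (-5) = -79 → (-79,-30,-12)
replace slot 3: 2·((-79)+(-30)) − (-12) = -206 → (-79,-30,-206)

-79,-30,-206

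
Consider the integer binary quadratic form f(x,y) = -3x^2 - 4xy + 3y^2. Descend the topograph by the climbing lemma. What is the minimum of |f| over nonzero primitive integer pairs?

descent: ρ → (3,4,-3)  [lands on river]
river: ρ → (-3,2,4)
river: ρ → (4,6,-1)
river: ρ → (-1,6,4)
river: ρ → (4,2,-3)
river: ρ → (-3,4,3)
river: ρ → (3,2,-4)
river: ρ → (-4,6,1)
river: ρ → (1,6,-4)
river: ρ → (-4,2,3)
closes: descent 1, river 10
min |a| on river = 1

1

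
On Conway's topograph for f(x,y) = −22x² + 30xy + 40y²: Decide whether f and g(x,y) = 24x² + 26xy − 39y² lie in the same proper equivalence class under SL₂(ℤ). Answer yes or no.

D₁ = 4420, D₂ = 4420
river cycle of f (length 22): (40, 50, -12), (-12, 46, 48), (48, 50, -10), (-10, 50, 48), (48, 46, -12), (-12, 50, 40), (40, 30, -22), (-22, 58, 12), (12, 62, -12), (-12, 58, 22), … (12 more)
river cycle of g (length 26): (-39, 52, 11), (11, 58, -24), (-24, 38, 31), (31, 24, -31), (-31, 38, 24), (24, 58, -11), (-11, 52, 39), (39, 26, -24), (-24, 22, 41), (41, 60, -5), … (16 more)
cycles differ ⇒ inequivalent

no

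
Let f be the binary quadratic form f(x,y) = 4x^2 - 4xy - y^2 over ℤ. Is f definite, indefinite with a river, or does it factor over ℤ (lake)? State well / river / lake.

D = b²−4ac = (-4)² − 4·4·(-1) = 32
D > 0 non-square ⇒ indefinite ⇒ periodic river

river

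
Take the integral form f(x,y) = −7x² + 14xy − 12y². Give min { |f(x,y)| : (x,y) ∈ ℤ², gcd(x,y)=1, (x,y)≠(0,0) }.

translate: b→0 (≡-14 mod 14), so (7,-14,12)→(7,0,5)
flip: (7,0,5)→(5,0,7)
reduced (well bottom): (5,0,7) with a≤c, −a<b≤a
well minimum |f| = |-5| = 5 (negative-definite)

5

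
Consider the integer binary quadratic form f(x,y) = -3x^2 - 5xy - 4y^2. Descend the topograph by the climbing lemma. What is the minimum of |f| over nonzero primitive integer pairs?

translate: b→-1 (≡5 mod 6), so (3,5,4)→(3,-1,2)
flip: (3,-1,2)→(2,1,3)
reduced (well bottom): (2,1,3) with a≤c, −a<b≤a
well minimum |f| = |-2| = 2 (negative-definite)

2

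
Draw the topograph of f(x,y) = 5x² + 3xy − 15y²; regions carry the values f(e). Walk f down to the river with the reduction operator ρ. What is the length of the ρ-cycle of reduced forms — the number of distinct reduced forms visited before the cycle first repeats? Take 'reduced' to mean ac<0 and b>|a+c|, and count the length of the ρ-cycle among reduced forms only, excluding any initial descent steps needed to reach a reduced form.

D = 309, ⌊√D⌋ = 17
descent: ρ → (-15,-3,5)
descent: ρ → (5,13,-7)  [lands on river]
river: ρ → (-7,15,3)
river: ρ → (3,15,-7)
river: ρ → (-7,13,5)
river: ρ → (5,17,-1)
river: ρ → (-1,17,5)
ρ-cycle length = 6 (tail of 2 descent steps not counted)

6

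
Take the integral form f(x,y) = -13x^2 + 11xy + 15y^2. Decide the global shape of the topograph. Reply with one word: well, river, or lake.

D = b²−4ac = 11² − 4·(-13)·15 = 901
D > 0 non-square ⇒ indefinite ⇒ periodic river

river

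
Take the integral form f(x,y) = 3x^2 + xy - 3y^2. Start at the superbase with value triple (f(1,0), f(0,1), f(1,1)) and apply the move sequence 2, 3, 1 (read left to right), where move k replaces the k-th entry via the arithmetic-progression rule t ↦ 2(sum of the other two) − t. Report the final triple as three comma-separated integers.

start (3,-3,1) = (f(1,0),f(0,1),f(1,1))
replace slot 2: 2·(3+1) − (-3) = 11 → (3,11,1)
replace slot 3: 2·(3+11) − 1 = 27 → (3,11,27)
replace slot 1: 2·(11+27) − 3 = 73 → (73,11,27)

73,11,27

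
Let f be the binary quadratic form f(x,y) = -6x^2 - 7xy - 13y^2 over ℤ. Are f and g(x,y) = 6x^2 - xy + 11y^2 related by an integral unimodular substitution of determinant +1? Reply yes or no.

D₁ = -263, D₂ = -263
f is negative-definite; reduce −f:
−f: translate: b→-5 (≡7 mod 12), so (6,7,13)→(6,-5,12)
−f: reduced (well bottom): (6,-5,12) with a≤c, −a<b≤a
flip sign back: reduced form of f is (-6,5,-12)
g: reduced (well bottom): (6,-1,11) with a≤c, −a<b≤a
reduced forms (-6, 5, -12) vs (6, -1, 11) ⇒ inequivalent

no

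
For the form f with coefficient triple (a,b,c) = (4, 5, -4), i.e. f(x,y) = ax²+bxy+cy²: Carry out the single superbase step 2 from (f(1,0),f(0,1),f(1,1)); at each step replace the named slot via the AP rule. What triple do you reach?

start (4,-4,5) = (f(1,0),f(0,1),f(1,1))
replace slot 2: 2·(4+5) − (-4) = 22 → (4,22,5)

4,22,5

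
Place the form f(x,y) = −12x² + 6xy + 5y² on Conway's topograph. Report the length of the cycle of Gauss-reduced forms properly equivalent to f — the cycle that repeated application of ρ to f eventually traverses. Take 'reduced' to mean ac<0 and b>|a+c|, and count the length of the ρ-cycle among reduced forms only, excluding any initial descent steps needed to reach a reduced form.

D = 276, ⌊√D⌋ = 16
descent: ρ → (5,14,-4)  [lands on river]
river: ρ → (-4,10,11)
river: ρ → (11,12,-3)
river: ρ → (-3,12,11)
river: ρ → (11,10,-4)
river: ρ → (-4,14,5)
river: ρ → (5,16,-1)
river: ρ → (-1,16,5)
ρ-cycle length = 8 (tail of 1 descent step not counted)

8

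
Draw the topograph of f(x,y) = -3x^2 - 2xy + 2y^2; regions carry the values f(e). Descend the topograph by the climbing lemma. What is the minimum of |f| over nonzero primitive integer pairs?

descent: ρ → (2,2,-3)  [lands on river]
river: ρ → (-3,4,1)
river: ρ → (1,4,-3)
river: ρ → (-3,2,2)
closes: descent 1, river 4
min |a| on river = 1

1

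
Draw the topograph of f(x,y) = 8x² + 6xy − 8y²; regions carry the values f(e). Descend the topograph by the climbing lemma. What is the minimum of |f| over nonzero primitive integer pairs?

river: ρ → (-8,10,6)
river: ρ → (6,14,-4)
river: ρ → (-4,10,12)
river: ρ → (12,14,-2)
river: ρ → (-2,14,12)
river: ρ → (12,10,-4)
river: ρ → (-4,14,6)
river: ρ → (6,10,-8)
river: ρ → (-8,6,8)
river: ρ → (8,10,-6)
river: ρ → (-6,14,4)
river: ρ → (4,10,-12)
river: ρ → (-12,14,2)
river: ρ → (2,14,-12)
river: ρ → (-12,10,4)
river: ρ → (4,14,-6)
river: ρ → (-6,10,8)
river: ρ → (8,6,-8)
closes: descent 0, river 18
min |a| on river = 2

2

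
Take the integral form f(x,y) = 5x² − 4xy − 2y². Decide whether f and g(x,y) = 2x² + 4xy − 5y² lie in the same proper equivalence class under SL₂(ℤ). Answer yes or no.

D₁ = 56, D₂ = 56
river cycle of f (length 4): (-2, 4, 5), (5, 6, -1), (-1, 6, 5), (5, 4, -2)
river cycle of g (length 4): (-5, 6, 1), (1, 6, -5), (-5, 4, 2), (2, 4, -5)
cycles differ ⇒ inequivalent

no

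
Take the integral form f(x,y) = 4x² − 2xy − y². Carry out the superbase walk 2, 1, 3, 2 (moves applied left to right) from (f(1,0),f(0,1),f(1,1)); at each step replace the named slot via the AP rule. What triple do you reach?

start (4,-1,1) = (f(1,0),f(0,1),f(1,1))
replace slot 2: 2·(4+1) − (-1) = 11 → (4,11,1)
replace slot 1: 2·(11+1) − 4 = 20 → (20,11,1)
replace slot 3: 2·(20+11) − 1 = 61 → (20,11,61)
replace slot 2: 2·(20+61) − 11 = 151 → (20,151,61)

20,151,61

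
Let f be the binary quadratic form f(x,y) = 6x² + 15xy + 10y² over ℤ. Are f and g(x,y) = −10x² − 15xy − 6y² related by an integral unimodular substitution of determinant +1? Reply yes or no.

D₁ = -15, D₂ = -15
f: translate: b→3 (≡15 mod 12), so (6,15,10)→(6,3,1)
f: flip: (6,3,1)→(1,-3,6)
f: translate: b→1 (≡-3 mod 2), so (1,-3,6)→(1,1,4)
f: reduced (well bottom): (1,1,4) with a≤c, −a<b≤a
g is negative-definite; reduce −g:
−g: translate: b→-5 (≡15 mod 20), so (10,15,6)→(10,-5,1)
−g: flip: (10,-5,1)→(1,5,10)
−g: translate: b→1 (≡5 mod 2), so (1,5,10)→(1,1,4)
−g: reduced (well bottom): (1,1,4) with a≤c, −a<b≤a
flip sign back: reduced form of g is (-1,-1,-4)
reduced forms (1, 1, 4) vs (-1, -1, -4) ⇒ inequivalent

no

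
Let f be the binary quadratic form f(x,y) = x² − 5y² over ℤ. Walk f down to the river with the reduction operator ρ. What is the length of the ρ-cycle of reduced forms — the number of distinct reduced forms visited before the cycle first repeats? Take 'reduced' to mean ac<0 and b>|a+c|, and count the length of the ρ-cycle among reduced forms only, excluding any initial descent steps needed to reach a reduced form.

D = 20, ⌊√D⌋ = 4
descent: ρ → (-5,0,1)
descent: ρ → (1,4,-1)  [lands on river]
river: ρ → (-1,4,1)
ρ-cycle length = 2 (tail of 2 descent steps not counted)

2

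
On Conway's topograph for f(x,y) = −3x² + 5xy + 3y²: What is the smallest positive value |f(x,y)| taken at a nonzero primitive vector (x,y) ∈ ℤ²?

river: ρ → (3,7,-1)
river: ρ → (-1,7,3)
river: ρ → (3,5,-3)
river: ρ → (-3,7,1)
river: ρ → (1,7,-3)
river: ρ → (-3,5,3)
closes: descent 0, river 6
min |a| on river = 1

1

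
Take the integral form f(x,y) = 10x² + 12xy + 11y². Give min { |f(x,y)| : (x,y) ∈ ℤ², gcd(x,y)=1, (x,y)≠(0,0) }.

translate: b→-8 (≡12 mod 20), so (10,12,11)→(10,-8,9)
flip: (10,-8,9)→(9,8,10)
reduced (well bottom): (9,8,10) with a≤c, −a<b≤a
well minimum = a = 9

9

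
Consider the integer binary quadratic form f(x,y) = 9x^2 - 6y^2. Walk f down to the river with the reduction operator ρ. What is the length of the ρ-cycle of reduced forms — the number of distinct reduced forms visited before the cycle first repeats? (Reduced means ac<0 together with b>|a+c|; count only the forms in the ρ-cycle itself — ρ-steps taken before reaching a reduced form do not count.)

D = 216, ⌊√D⌋ = 14
descent: ρ → (-6,12,3)  [lands on river]
river: ρ → (3,12,-6)
ρ-cycle length = 2 (tail of 1 descent step not counted)

2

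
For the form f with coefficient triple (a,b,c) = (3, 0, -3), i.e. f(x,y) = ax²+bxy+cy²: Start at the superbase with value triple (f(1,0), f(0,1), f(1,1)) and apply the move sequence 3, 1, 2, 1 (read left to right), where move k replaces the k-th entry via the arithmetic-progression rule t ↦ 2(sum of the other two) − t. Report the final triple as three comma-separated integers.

start (3,-3,0) = (f(1,0),f(0,1),f(1,1))
replace slot 3: 2·(3+(-3)) − 0 = 0 → (3,-3,0)
replace slot 1: 2·((-3)+0) − 3 = -9 → (-9,-3,0)
replace slot 2: 2·((-9)+0) − (-3) = -15 → (-9,-15,0)
replace slot 1: 2·((-15)+0) − (-9) = -21 → (-21,-15,0)

-21,-15,0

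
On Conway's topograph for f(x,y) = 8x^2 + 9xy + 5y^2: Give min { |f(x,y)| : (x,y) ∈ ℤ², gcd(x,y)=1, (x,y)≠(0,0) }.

translate: b→-7 (≡9 mod 16), so (8,9,5)→(8,-7,4)
flip: (8,-7,4)→(4,7,8)
translate: b→-1 (≡7 mod 8), so (4,7,8)→(4,-1,5)
reduced (well bottom): (4,-1,5) with a≤c, −a<b≤a
well minimum = a = 4

4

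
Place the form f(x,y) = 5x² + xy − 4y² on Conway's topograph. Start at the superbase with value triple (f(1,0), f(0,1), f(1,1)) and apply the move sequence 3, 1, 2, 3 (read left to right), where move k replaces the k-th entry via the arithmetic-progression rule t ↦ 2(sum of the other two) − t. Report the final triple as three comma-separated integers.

start (5,-4,2) = (f(1,0),f(0,1),f(1,1))
replace slot 3: 2·(5+(-4)) − 2 = 0 → (5,-4,0)
replace slot 1: 2·((-4)+0) − 5 = -13 → (-13,-4,0)
replace slot 2: 2·((-13)+0) − (-4) = -22 → (-13,-22,0)
replace slot 3: 2·((-13)+(-22)) − 0 = -70 → (-13,-22,-70)

-13,-22,-70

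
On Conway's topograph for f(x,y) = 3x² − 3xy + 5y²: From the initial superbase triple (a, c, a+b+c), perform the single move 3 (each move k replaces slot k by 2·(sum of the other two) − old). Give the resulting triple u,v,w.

start (3,5,5) = (f(1,0),f(0,1),f(1,1))
replace slot 3: 2·(3+5) − 5 = 11 → (3,5,11)

3,5,11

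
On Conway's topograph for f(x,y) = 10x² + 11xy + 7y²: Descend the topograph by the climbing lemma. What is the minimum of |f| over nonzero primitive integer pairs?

translate: b→-9 (≡11 mod 20), so (10,11,7)→(10,-9,6)
flip: (10,-9,6)→(6,9,10)
translate: b→-3 (≡9 mod 12), so (6,9,10)→(6,-3,7)
reduced (well bottom): (6,-3,7) with a≤c, −a<b≤a
well minimum = a = 6

6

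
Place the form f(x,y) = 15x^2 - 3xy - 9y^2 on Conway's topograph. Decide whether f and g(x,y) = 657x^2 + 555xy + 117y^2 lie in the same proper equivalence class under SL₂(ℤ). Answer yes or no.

D₁ = 549, D₂ = 549
river cycle of f (length 6): (-9, 21, 3), (3, 21, -9), (-9, 15, 9), (9, 21, -3), (-3, 21, 9), (9, 15, -9)
river cycle of g (length 6): (-9, 21, 3), (3, 21, -9), (-9, 15, 9), (9, 21, -3), (-3, 21, 9), (9, 15, -9)
cycles coincide ⇒ equivalent

yes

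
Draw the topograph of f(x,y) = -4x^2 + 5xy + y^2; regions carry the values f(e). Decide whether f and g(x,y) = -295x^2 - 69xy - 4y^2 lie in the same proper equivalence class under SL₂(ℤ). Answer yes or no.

D₁ = 41, D₂ = 41
river cycle of f (length 10): (1, 5, -4), (-4, 3, 2), (2, 5, -2), (-2, 3, 4), (4, 5, -1), (-1, 5, 4), (4, 3, -2), (-2, 5, 2), (2, 3, -4), (-4, 5, 1)
river cycle of g (length 10): (-4, 5, 1), (1, 5, -4), (-4, 3, 2), (2, 5, -2), (-2, 3, 4), (4, 5, -1), (-1, 5, 4), (4, 3, -2), (-2, 5, 2), (2, 3, -4)
cycles coincide ⇒ equivalent

yes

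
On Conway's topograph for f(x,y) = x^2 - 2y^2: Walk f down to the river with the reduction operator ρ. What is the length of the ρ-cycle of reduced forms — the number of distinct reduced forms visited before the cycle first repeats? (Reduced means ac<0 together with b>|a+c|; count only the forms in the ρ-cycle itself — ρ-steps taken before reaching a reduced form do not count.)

D = 8, ⌊√D⌋ = 2
descent: ρ → (-2,0,1)
descent: ρ → (1,2,-1)  [lands on river]
river: ρ → (-1,2,1)
ρ-cycle length = 2 (tail of 2 descent steps not counted)

2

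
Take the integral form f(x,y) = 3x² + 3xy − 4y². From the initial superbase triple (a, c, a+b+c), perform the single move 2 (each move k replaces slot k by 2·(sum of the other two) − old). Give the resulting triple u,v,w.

start (3,-4,2) = (f(1,0),f(0,1),f(1,1))
replace slot 2: 2·(3+2) − (-4) = 14 → (3,14,2)

3,14,2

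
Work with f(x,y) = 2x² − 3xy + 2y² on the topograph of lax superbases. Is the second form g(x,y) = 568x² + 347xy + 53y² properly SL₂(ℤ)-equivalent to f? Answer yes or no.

D₁ = -7, D₂ = -7
f: translate: b→1 (≡-3 mod 4), so (2,-3,2)→(2,1,1)
f: flip: (2,1,1)→(1,-1,2)
f: translate: b→1 (≡-1 mod 2), so (1,-1,2)→(1,1,2)
f: reduced (well bottom): (1,1,2) with a≤c, −a<b≤a
g: flip: (568,347,53)→(53,-347,568)
g: translate: b→-29 (≡-347 mod 106), so (53,-347,568)→(53,-29,4)
g: flip: (53,-29,4)→(4,29,53)
g: translate: b→-3 (≡29 mod 8), so (4,29,53)→(4,-3,1)
g: flip: (4,-3,1)→(1,3,4)
g: translate: b→1 (≡3 mod 2), so (1,3,4)→(1,1,2)
g: reduced (well bottom): (1,1,2) with a≤c, −a<b≤a
reduced forms (1, 1, 2) vs (1, 1, 2) ⇒ equivalent

yes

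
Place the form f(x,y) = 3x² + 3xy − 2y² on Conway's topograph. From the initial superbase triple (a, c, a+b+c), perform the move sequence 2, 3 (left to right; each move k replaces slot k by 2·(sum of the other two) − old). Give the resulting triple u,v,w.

start (3,-2,4) = (f(1,0),f(0,1),f(1,1))
replace slot 2: 2·(3+4) − (-2) = 16 → (3,16,4)
replace slot 3: 2·(3+16) − 4 = 34 → (3,16,34)

3,16,34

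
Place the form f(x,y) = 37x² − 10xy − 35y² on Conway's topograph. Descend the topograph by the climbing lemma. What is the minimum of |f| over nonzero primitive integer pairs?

descent: ρ → (-35,10,37)  [lands on river]
river: ρ → (37,64,-8)
river: ρ → (-8,64,37)
river: ρ → (37,10,-35)
river: ρ → (-35,60,12)
river: ρ → (12,60,-35)
closes: descent 1, river 6
min |a| on river = 8

8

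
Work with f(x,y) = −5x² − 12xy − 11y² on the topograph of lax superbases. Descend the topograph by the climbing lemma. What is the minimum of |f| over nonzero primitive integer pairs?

translate: b→2 (≡12 mod 10), so (5,12,11)→(5,2,4)
flip: (5,2,4)→(4,-2,5)
reduced (well bottom): (4,-2,5) with a≤c, −a<b≤a
well minimum |f| = |-4| = 4 (negative-definite)

4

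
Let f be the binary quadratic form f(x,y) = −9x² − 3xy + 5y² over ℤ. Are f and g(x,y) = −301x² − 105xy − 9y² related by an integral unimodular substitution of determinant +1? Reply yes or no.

D₁ = 189, D₂ = 189
river cycle of f (length 4): (5, 13, -1), (-1, 13, 5), (5, 7, -7), (-7, 7, 5)
river cycle of g (length 4): (5, 13, -1), (-1, 13, 5), (5, 7, -7), (-7, 7, 5)
cycles coincide ⇒ equivalent

yes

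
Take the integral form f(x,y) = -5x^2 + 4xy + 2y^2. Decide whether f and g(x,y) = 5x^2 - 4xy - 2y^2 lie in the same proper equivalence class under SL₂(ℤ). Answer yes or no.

D₁ = 56, D₂ = 56
river cycle of f (length 4): (2, 4, -5), (-5, 6, 1), (1, 6, -5), (-5, 4, 2)
river cycle of g (length 4): (-2, 4, 5), (5, 6, -1), (-1, 6, 5), (5, 4, -2)
cycles differ ⇒ inequivalent

no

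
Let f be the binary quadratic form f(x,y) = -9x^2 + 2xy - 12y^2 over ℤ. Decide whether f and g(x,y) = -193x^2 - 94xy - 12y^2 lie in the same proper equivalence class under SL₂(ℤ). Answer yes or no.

D₁ = -428, D₂ = -428
f is negative-definite; reduce −f:
−f: reduced (well bottom): (9,-2,12) with a≤c, −a<b≤a
flip sign back: reduced form of f is (-9,2,-12)
g is negative-definite; reduce −g:
−g: flip: (193,94,12)→(12,-94,193)
−g: translate: b→2 (≡-94 mod 24), so (12,-94,193)→(12,2,9)
−g: flip: (12,2,9)→(9,-2,12)
−g: reduced (well bottom): (9,-2,12) with a≤c, −a<b≤a
flip sign back: reduced form of g is (-9,2,-12)
reduced forms (-9, 2, -12) vs (-9, 2, -12) ⇒ equivalent

yes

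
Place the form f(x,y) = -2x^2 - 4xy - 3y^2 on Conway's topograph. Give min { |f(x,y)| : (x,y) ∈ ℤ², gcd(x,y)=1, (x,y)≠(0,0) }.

translate: b→0 (≡4 mod 4), so (2,4,3)→(2,0,1)
flip: (2,0,1)→(1,0,2)
reduced (well bottom): (1,0,2) with a≤c, −a<b≤a
well minimum |f| = |-1| = 1 (negative-definite)

1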